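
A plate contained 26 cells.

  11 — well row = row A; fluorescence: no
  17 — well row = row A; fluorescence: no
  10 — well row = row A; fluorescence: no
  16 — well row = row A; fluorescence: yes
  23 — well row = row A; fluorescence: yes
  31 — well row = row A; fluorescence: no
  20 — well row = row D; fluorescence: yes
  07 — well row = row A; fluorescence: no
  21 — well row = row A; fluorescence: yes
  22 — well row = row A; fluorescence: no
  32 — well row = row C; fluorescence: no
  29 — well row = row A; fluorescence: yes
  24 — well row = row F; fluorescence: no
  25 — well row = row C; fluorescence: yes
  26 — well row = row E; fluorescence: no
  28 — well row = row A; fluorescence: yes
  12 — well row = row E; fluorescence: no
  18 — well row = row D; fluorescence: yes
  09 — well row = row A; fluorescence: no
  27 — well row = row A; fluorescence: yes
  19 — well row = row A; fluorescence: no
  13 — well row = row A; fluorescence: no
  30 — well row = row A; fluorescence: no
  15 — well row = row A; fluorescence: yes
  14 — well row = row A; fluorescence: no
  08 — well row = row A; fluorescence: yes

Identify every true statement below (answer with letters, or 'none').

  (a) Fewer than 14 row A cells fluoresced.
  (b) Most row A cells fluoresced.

(a)

|A| = 19, |A ∩ B| = 8, |A ∖ B| = 11.
(a) |A ∩ B| < 14: holds.
(b) |A ∩ B| > |A ∖ B|: fails.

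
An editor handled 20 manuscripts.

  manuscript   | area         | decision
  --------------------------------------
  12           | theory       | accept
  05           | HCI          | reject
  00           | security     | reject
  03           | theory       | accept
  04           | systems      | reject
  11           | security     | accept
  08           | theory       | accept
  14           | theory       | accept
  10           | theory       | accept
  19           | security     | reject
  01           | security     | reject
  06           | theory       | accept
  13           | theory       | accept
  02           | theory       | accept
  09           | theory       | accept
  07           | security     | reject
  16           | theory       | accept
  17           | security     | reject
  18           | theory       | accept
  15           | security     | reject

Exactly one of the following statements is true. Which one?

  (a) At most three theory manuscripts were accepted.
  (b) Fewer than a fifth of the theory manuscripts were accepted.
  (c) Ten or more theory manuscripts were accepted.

|A| = 11, |A ∩ B| = 11, |A ∖ B| = 0.
(a) requires |A ∩ B| ≤ 3: false.
(b) requires |A ∩ B| / |A| < 1/5: false.
(c) requires |A ∩ B| ≥ 10: true.

(c)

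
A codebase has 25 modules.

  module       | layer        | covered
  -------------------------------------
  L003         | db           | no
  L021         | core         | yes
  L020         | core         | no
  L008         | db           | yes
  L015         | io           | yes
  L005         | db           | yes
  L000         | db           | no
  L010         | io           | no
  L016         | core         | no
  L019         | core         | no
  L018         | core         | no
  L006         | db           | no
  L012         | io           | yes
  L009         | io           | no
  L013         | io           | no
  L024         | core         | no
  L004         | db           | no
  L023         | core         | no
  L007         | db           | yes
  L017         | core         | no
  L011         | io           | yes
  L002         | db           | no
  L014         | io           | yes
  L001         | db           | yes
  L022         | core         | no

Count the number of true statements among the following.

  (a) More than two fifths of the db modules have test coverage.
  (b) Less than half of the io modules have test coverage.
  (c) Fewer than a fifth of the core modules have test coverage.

2

(a) db: |A| = 9, |A ∩ B| = 4; needs |A ∩ B| / |A| > 2/5 — true.
(b) io: |A| = 7, |A ∩ B| = 4; needs |A ∩ B| < |A ∖ B| — false.
(c) core: |A| = 9, |A ∩ B| = 1; needs |A ∩ B| / |A| < 1/5 — true.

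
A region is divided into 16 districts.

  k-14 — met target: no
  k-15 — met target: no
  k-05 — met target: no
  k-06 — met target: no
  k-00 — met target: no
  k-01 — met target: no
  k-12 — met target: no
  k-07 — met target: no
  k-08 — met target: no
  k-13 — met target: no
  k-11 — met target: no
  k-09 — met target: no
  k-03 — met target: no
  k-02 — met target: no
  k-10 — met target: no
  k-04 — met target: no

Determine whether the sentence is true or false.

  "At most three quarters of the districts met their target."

True

The determiner here denotes the relation: |A ∩ B| / |A| ≤ 3/4.
|A| = 16, |A ∩ B| = 0, |A ∖ B| = 16.
|A ∩ B|/|A| = 0/16, so the statement is true.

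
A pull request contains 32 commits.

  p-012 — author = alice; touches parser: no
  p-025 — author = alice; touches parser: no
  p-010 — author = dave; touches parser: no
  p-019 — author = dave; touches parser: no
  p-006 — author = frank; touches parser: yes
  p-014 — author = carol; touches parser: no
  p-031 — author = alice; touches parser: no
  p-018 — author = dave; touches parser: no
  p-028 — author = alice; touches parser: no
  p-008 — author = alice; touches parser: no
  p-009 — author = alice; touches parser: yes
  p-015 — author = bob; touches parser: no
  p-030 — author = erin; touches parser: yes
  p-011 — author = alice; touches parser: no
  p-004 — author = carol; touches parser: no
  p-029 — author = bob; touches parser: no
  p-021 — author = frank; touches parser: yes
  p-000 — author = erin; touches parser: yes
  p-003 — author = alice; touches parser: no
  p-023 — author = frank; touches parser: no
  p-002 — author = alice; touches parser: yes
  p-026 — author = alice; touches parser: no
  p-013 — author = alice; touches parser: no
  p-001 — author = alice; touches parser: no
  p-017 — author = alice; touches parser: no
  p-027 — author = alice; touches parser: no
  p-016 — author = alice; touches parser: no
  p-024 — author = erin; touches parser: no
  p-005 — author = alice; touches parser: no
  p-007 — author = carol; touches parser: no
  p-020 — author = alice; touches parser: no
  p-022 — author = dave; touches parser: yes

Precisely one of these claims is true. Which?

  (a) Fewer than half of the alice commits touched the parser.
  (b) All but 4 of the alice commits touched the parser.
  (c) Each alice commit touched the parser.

|A| = 17, |A ∩ B| = 2, |A ∖ B| = 15.
(a) requires |A ∩ B| < |A ∖ B|: true.
(b) requires |A ∖ B| = 4: false.
(c) requires A ⊆ B, i.e. every element of A is in B (|A ∖ B| = 0): false.

(a)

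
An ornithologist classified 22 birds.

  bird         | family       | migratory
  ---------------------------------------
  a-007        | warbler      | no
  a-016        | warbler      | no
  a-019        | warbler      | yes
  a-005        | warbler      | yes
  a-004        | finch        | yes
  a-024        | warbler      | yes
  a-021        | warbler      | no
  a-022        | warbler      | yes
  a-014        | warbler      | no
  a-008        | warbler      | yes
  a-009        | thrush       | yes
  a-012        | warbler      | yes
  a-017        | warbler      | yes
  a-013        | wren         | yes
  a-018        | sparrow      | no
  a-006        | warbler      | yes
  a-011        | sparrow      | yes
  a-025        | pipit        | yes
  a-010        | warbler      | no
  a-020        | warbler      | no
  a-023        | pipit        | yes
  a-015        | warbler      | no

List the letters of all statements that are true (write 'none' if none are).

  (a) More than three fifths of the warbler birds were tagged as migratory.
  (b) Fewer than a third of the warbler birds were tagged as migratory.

|A| = 15, |A ∩ B| = 8, |A ∖ B| = 7.
(a) |A ∩ B| / |A| > 3/5: fails.
(b) |A ∩ B| / |A| < 1/3: fails.

none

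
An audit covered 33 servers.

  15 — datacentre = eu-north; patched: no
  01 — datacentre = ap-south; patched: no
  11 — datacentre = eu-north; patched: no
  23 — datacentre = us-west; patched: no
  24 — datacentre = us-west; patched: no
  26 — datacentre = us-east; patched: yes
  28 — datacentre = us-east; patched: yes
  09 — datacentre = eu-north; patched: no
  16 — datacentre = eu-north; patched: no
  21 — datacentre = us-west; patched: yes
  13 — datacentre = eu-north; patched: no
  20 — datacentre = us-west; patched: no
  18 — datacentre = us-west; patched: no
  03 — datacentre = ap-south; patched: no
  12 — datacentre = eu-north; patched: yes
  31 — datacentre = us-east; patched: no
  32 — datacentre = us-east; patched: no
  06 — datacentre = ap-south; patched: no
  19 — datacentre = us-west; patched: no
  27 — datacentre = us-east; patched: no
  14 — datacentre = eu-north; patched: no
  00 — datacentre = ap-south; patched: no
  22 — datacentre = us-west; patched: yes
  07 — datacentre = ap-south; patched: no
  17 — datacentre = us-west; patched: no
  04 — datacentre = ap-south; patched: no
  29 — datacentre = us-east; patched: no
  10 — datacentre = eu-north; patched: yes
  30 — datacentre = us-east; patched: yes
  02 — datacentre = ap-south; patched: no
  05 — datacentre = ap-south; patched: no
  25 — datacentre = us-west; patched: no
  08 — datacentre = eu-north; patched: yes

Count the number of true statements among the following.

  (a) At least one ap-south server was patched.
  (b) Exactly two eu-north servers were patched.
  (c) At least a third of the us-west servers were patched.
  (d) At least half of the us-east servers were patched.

(a) ap-south: |A| = 8, |A ∩ B| = 0; needs A ∩ B ≠ ∅ (|A ∩ B| ≥ 1) — false.
(b) eu-north: |A| = 9, |A ∩ B| = 3; needs |A ∩ B| = 2 — false.
(c) us-west: |A| = 9, |A ∩ B| = 2; needs |A ∩ B| / |A| ≥ 1/3 — false.
(d) us-east: |A| = 7, |A ∩ B| = 3; needs |A ∩ B| ≥ |A ∖ B| — false.

0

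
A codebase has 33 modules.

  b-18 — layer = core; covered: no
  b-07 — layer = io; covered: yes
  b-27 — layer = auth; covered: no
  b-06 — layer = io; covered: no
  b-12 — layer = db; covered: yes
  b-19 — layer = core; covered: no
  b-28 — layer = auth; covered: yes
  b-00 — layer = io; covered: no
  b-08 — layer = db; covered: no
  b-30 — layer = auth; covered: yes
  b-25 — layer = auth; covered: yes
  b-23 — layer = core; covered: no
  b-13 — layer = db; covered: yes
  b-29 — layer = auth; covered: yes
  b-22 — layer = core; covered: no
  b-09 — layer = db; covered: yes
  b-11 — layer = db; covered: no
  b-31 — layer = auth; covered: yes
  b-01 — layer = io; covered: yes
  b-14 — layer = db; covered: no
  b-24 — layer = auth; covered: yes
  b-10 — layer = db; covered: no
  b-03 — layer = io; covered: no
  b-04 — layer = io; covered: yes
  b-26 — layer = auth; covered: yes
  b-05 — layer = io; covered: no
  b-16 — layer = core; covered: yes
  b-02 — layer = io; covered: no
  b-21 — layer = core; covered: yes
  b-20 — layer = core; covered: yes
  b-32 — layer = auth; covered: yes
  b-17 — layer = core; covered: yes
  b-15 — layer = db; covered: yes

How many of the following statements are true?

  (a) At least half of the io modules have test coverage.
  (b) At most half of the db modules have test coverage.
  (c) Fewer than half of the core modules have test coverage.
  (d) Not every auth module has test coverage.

2

(a) io: |A| = 8, |A ∩ B| = 3; needs |A ∩ B| ≥ |A ∖ B| — false.
(b) db: |A| = 8, |A ∩ B| = 4; needs |A ∩ B| ≤ |A ∖ B| — true.
(c) core: |A| = 8, |A ∩ B| = 4; needs |A ∩ B| < |A ∖ B| — false.
(d) auth: |A| = 9, |A ∩ B| = 8; needs A ⊄ B (|A ∖ B| ≥ 1) — true.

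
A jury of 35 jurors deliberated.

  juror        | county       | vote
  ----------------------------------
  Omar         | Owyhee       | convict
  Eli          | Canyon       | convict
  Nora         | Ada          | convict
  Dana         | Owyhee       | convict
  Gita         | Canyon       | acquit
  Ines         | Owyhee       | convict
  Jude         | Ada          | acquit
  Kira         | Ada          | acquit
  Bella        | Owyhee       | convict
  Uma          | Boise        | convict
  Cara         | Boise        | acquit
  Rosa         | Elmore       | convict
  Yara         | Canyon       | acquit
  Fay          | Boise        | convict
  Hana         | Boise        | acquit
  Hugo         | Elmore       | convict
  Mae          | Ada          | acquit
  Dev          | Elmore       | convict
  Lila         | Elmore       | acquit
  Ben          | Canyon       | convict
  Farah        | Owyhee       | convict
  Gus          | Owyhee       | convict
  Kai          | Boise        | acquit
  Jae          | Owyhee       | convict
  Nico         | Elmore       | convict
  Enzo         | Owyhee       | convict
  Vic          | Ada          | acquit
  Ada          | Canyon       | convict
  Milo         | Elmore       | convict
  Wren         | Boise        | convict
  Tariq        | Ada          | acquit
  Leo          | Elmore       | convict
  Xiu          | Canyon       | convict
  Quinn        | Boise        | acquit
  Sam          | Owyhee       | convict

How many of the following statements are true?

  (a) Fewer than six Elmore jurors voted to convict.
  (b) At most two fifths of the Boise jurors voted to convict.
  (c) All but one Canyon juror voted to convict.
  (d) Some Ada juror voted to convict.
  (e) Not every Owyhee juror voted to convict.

1

(a) Elmore: |A| = 7, |A ∩ B| = 6; needs |A ∩ B| < 6 — false.
(b) Boise: |A| = 7, |A ∩ B| = 3; needs |A ∩ B| / |A| ≤ 2/5 — false.
(c) Canyon: |A| = 6, |A ∩ B| = 4; needs |A ∖ B| = 1 — false.
(d) Ada: |A| = 6, |A ∩ B| = 1; needs A ∩ B ≠ ∅ (|A ∩ B| ≥ 1) — true.
(e) Owyhee: |A| = 9, |A ∩ B| = 9; needs A ⊄ B (|A ∖ B| ≥ 1) — false.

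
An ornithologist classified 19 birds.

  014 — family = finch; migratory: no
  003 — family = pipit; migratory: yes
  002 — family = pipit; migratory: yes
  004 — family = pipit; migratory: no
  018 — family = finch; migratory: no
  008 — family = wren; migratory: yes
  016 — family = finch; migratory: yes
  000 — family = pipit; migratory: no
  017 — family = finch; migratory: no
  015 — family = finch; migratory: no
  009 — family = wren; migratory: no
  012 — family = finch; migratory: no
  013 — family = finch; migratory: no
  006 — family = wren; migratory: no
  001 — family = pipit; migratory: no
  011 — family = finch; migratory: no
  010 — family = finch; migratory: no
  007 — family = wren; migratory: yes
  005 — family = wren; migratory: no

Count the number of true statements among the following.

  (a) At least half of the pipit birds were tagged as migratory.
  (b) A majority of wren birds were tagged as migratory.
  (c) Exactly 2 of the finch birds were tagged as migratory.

0

(a) pipit: |A| = 5, |A ∩ B| = 2; needs |A ∩ B| ≥ |A ∖ B| — false.
(b) wren: |A| = 5, |A ∩ B| = 2; needs |A ∩ B| > |A ∖ B| — false.
(c) finch: |A| = 9, |A ∩ B| = 1; needs |A ∩ B| = 2 — false.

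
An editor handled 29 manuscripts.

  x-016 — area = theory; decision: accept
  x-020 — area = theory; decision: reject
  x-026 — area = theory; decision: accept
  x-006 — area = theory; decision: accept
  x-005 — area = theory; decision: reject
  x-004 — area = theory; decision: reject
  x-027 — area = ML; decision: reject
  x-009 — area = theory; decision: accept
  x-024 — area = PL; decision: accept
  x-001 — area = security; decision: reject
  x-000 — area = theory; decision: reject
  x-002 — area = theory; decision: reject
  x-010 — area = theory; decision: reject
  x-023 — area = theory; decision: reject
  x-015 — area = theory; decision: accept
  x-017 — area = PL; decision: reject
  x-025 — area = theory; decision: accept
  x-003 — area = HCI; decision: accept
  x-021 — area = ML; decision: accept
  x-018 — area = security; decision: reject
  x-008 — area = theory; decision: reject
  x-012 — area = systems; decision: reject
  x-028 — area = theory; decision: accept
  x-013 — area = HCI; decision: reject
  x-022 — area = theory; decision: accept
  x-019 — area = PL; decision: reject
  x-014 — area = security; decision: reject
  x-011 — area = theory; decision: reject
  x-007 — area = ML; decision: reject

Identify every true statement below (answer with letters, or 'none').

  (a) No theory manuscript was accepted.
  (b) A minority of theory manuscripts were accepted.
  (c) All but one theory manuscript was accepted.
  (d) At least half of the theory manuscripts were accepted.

|A| = 17, |A ∩ B| = 8, |A ∖ B| = 9.
(a) A ∩ B = ∅ (|A ∩ B| = 0): fails.
(b) |A ∩ B| < |A ∖ B|: holds.
(c) |A ∖ B| = 1: fails.
(d) |A ∩ B| ≥ |A ∖ B|: fails.

(b)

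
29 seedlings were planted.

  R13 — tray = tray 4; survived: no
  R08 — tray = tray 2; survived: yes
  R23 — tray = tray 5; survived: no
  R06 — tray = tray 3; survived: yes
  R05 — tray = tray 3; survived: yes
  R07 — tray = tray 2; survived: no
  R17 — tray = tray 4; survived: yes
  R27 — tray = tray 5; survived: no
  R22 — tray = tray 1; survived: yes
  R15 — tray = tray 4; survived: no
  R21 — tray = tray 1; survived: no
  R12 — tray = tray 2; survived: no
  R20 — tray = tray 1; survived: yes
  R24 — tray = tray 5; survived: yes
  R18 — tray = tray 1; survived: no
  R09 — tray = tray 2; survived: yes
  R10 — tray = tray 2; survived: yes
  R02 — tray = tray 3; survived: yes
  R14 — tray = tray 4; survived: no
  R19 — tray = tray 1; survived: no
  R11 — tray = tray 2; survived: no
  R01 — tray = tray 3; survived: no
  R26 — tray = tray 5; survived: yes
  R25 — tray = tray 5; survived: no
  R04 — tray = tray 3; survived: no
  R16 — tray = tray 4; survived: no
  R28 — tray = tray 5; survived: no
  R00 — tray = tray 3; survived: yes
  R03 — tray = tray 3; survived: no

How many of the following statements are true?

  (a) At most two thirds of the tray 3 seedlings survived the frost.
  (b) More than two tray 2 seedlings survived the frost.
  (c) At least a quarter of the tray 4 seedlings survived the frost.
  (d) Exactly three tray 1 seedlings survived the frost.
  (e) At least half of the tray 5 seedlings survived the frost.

2

(a) tray 3: |A| = 7, |A ∩ B| = 4; needs |A ∩ B| / |A| ≤ 2/3 — true.
(b) tray 2: |A| = 6, |A ∩ B| = 3; needs |A ∩ B| > 2 — true.
(c) tray 4: |A| = 5, |A ∩ B| = 1; needs |A ∩ B| / |A| ≥ 1/4 — false.
(d) tray 1: |A| = 5, |A ∩ B| = 2; needs |A ∩ B| = 3 — false.
(e) tray 5: |A| = 6, |A ∩ B| = 2; needs |A ∩ B| ≥ |A ∖ B| — false.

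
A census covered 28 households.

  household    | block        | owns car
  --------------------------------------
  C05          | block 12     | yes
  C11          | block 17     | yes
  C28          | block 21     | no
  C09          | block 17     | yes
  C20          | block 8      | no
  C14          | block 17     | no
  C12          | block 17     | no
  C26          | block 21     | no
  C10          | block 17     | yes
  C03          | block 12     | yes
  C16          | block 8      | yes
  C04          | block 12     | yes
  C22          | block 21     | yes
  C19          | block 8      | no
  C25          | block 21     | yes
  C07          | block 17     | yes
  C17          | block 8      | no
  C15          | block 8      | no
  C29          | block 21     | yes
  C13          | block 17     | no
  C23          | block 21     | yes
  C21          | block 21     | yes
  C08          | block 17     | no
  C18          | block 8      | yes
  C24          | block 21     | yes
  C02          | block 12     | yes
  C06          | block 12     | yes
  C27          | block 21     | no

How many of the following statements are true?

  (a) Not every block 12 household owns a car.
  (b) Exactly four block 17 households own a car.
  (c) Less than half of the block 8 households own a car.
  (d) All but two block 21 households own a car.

2

(a) block 12: |A| = 5, |A ∩ B| = 5; needs A ⊄ B (|A ∖ B| ≥ 1) — false.
(b) block 17: |A| = 8, |A ∩ B| = 4; needs |A ∩ B| = 4 — true.
(c) block 8: |A| = 6, |A ∩ B| = 2; needs |A ∩ B| < |A ∖ B| — true.
(d) block 21: |A| = 9, |A ∩ B| = 6; needs |A ∖ B| = 2 — false.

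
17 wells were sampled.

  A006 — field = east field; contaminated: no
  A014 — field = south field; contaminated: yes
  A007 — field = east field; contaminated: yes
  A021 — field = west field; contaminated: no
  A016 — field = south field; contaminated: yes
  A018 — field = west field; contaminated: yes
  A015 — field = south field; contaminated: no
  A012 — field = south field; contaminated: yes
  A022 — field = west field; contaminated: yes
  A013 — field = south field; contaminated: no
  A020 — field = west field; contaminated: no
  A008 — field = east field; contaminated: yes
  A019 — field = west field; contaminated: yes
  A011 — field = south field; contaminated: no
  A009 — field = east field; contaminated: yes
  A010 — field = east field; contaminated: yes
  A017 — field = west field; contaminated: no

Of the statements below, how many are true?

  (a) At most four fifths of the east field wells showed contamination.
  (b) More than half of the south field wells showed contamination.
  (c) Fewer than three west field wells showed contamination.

(a) east field: |A| = 5, |A ∩ B| = 4; needs |A ∩ B| / |A| ≤ 4/5 — true.
(b) south field: |A| = 6, |A ∩ B| = 3; needs |A ∩ B| > |A ∖ B| — false.
(c) west field: |A| = 6, |A ∩ B| = 3; needs |A ∩ B| < 3 — false.

1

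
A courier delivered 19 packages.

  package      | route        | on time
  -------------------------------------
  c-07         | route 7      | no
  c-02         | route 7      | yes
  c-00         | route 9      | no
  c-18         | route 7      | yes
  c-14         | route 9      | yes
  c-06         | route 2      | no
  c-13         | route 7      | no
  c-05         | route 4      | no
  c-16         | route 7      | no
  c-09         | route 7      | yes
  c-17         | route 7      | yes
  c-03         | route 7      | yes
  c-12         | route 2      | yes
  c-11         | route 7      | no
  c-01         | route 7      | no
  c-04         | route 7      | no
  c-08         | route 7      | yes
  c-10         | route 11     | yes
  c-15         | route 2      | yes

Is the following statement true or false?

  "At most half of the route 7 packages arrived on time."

True

Truth condition: |A ∩ B| ≤ |A ∖ B|.
A (the restrictor) = {c-07, c-02, c-18, c-13, c-16, c-09, c-17, c-03, c-11, c-01, c-04, c-08}, |A| = 12.
A ∩ B = {c-02, c-18, c-09, c-17, c-03, c-08}, so |A ∩ B| = 6.
A ∖ B = {c-07, c-13, c-16, c-11, c-01, c-04}, so |A ∖ B| = 6.
6 = 6, so the statement is true.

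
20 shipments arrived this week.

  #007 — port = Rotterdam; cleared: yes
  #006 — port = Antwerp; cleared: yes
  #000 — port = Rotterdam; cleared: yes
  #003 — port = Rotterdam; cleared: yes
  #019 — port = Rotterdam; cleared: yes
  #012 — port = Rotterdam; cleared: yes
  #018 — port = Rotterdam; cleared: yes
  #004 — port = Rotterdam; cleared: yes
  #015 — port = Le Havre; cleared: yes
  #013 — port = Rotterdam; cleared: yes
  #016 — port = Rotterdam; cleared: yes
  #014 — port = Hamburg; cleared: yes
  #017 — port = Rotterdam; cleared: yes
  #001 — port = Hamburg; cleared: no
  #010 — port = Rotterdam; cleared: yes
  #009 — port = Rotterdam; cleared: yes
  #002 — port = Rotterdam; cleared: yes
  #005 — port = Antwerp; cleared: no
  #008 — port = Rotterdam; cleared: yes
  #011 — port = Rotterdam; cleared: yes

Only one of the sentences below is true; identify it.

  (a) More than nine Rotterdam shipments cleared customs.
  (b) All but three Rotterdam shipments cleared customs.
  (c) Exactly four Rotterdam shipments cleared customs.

|A| = 15, |A ∩ B| = 15, |A ∖ B| = 0.
(a) requires |A ∩ B| > 9: true.
(b) requires |A ∖ B| = 3: false.
(c) requires |A ∩ B| = 4: false.

(a)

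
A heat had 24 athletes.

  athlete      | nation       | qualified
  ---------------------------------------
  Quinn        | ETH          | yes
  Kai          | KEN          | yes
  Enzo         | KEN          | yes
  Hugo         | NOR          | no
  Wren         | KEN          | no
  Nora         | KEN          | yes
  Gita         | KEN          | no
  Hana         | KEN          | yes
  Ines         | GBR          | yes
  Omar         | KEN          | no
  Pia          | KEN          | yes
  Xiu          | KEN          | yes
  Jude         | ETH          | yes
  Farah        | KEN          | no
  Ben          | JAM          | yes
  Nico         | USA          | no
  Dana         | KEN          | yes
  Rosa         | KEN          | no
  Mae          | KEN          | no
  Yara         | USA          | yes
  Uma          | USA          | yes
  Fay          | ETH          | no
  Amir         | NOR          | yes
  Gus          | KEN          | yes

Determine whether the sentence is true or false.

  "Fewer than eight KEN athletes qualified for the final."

False

The determiner here denotes the relation: |A ∩ B| < 8.
A (the restrictor) = {Kai, Enzo, Wren, Nora, Gita, Hana, Omar, Pia, Xiu, Farah, Dana, Rosa, Mae, Gus}, |A| = 14.
A ∩ B = {Kai, Enzo, Nora, Hana, Pia, Xiu, Dana, Gus}, so |A ∩ B| = 8.
|A ∩ B| = 8, so the statement is false.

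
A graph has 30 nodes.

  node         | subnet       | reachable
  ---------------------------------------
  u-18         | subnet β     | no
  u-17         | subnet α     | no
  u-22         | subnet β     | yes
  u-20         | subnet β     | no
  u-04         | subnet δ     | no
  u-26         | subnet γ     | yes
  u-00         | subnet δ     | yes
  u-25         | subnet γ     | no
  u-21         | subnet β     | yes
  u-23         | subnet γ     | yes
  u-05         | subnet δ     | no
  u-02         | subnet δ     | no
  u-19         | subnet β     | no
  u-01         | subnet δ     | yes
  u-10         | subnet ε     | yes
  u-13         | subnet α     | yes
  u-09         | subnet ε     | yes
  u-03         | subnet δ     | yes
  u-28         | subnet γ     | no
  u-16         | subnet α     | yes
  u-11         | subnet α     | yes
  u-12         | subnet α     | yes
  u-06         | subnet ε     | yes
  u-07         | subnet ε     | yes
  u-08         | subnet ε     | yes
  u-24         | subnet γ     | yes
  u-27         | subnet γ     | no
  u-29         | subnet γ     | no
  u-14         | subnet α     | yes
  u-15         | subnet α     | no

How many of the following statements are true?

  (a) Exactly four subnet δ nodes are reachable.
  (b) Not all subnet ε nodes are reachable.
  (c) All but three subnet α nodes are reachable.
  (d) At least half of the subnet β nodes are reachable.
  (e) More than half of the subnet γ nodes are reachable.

(a) subnet δ: |A| = 6, |A ∩ B| = 3; needs |A ∩ B| = 4 — false.
(b) subnet ε: |A| = 5, |A ∩ B| = 5; needs A ⊄ B (|A ∖ B| ≥ 1) — false.
(c) subnet α: |A| = 7, |A ∩ B| = 5; needs |A ∖ B| = 3 — false.
(d) subnet β: |A| = 5, |A ∩ B| = 2; needs |A ∩ B| ≥ |A ∖ B| — false.
(e) subnet γ: |A| = 7, |A ∩ B| = 3; needs |A ∩ B| > |A ∖ B| — false.

0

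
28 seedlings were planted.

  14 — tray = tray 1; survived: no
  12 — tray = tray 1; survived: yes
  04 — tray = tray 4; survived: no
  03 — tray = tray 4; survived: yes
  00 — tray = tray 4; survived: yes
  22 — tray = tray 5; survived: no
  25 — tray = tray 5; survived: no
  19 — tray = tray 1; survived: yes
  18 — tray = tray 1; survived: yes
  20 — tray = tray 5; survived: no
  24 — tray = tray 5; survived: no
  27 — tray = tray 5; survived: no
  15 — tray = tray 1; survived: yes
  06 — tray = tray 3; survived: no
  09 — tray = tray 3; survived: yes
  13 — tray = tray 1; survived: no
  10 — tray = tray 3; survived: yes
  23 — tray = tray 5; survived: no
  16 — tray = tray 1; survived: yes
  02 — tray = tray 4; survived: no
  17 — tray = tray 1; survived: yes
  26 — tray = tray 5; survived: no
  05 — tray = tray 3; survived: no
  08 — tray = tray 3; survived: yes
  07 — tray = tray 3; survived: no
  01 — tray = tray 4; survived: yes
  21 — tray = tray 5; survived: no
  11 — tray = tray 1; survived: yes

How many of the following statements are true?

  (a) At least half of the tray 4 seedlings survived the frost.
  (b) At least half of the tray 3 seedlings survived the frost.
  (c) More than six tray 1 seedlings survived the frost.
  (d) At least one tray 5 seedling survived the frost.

3

(a) tray 4: |A| = 5, |A ∩ B| = 3; needs |A ∩ B| ≥ |A ∖ B| — true.
(b) tray 3: |A| = 6, |A ∩ B| = 3; needs |A ∩ B| ≥ |A ∖ B| — true.
(c) tray 1: |A| = 9, |A ∩ B| = 7; needs |A ∩ B| > 6 — true.
(d) tray 5: |A| = 8, |A ∩ B| = 0; needs A ∩ B ≠ ∅ (|A ∩ B| ≥ 1) — false.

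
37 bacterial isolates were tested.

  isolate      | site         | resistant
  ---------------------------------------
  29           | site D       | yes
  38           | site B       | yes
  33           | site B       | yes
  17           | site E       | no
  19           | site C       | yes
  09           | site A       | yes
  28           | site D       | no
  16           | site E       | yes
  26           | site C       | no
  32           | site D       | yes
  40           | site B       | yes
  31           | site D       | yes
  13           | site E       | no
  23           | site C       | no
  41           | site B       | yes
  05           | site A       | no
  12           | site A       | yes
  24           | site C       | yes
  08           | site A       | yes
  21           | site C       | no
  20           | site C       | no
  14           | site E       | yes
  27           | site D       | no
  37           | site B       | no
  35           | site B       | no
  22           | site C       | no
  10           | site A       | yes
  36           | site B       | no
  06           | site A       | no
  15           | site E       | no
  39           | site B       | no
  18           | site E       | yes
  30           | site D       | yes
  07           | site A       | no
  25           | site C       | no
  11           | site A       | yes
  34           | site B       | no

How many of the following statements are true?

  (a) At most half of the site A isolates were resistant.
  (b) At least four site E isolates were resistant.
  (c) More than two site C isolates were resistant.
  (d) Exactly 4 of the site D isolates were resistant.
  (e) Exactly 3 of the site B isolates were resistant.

1

(a) site A: |A| = 8, |A ∩ B| = 5; needs |A ∩ B| ≤ |A ∖ B| — false.
(b) site E: |A| = 6, |A ∩ B| = 3; needs |A ∩ B| ≥ 4 — false.
(c) site C: |A| = 8, |A ∩ B| = 2; needs |A ∩ B| > 2 — false.
(d) site D: |A| = 6, |A ∩ B| = 4; needs |A ∩ B| = 4 — true.
(e) site B: |A| = 9, |A ∩ B| = 4; needs |A ∩ B| = 3 — false.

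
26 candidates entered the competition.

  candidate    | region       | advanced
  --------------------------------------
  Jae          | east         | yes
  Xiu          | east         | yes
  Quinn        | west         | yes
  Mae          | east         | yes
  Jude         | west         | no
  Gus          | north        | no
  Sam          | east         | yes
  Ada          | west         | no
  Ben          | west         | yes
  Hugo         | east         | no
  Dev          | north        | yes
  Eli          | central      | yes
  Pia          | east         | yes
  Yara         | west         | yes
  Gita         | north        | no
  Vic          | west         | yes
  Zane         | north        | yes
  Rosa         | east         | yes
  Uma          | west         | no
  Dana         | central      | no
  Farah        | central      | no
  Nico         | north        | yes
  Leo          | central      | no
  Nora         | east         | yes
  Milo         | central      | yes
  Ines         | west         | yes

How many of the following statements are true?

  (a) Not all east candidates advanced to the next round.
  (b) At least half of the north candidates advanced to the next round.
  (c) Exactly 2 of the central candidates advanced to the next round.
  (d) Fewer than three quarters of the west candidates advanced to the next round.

4

(a) east: |A| = 8, |A ∩ B| = 7; needs A ⊄ B (|A ∖ B| ≥ 1) — true.
(b) north: |A| = 5, |A ∩ B| = 3; needs |A ∩ B| ≥ |A ∖ B| — true.
(c) central: |A| = 5, |A ∩ B| = 2; needs |A ∩ B| = 2 — true.
(d) west: |A| = 8, |A ∩ B| = 5; needs |A ∩ B| / |A| < 3/4 — true.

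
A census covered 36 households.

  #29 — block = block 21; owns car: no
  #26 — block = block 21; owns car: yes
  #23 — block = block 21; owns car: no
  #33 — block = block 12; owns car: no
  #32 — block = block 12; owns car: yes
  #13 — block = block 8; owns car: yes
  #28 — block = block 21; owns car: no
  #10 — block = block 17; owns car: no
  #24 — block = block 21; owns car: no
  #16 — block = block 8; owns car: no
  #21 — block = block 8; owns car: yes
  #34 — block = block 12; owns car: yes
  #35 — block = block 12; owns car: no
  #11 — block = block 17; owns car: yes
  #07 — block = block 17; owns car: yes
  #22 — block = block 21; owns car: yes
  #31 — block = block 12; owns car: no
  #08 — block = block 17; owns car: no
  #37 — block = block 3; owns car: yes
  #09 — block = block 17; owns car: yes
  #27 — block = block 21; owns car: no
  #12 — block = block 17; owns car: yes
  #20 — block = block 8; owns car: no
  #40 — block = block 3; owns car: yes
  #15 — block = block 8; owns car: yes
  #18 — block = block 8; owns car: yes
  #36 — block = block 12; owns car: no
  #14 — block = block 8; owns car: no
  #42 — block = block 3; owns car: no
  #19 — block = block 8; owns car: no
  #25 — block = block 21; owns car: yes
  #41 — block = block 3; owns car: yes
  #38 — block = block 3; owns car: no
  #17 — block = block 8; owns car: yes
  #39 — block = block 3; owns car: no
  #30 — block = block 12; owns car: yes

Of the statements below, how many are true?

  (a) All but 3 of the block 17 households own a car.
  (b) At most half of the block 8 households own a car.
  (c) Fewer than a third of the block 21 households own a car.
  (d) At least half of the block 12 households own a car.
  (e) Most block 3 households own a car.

(a) block 17: |A| = 6, |A ∩ B| = 4; needs |A ∖ B| = 3 — false.
(b) block 8: |A| = 9, |A ∩ B| = 5; needs |A ∩ B| ≤ |A ∖ B| — false.
(c) block 21: |A| = 8, |A ∩ B| = 3; needs |A ∩ B| / |A| < 1/3 — false.
(d) block 12: |A| = 7, |A ∩ B| = 3; needs |A ∩ B| ≥ |A ∖ B| — false.
(e) block 3: |A| = 6, |A ∩ B| = 3; needs |A ∩ B| > |A ∖ B| — false.

0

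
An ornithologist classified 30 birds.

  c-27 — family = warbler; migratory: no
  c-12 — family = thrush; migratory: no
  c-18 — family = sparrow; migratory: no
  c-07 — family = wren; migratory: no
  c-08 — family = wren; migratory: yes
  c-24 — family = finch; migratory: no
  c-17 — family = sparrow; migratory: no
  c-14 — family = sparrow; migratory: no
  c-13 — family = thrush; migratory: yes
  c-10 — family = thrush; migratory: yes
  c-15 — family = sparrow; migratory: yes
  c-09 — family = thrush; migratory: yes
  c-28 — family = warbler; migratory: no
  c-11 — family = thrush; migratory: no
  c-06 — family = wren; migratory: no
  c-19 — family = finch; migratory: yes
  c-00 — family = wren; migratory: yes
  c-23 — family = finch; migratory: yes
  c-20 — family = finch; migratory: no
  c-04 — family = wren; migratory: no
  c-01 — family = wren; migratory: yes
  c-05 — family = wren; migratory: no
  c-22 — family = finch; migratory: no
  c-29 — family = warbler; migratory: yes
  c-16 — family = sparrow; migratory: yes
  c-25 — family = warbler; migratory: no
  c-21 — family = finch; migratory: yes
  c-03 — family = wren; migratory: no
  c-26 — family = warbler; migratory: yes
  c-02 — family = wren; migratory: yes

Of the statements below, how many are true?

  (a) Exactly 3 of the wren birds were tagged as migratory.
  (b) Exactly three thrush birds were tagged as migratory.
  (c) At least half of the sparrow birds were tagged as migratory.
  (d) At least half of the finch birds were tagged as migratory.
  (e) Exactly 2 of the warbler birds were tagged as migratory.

3

(a) wren: |A| = 9, |A ∩ B| = 4; needs |A ∩ B| = 3 — false.
(b) thrush: |A| = 5, |A ∩ B| = 3; needs |A ∩ B| = 3 — true.
(c) sparrow: |A| = 5, |A ∩ B| = 2; needs |A ∩ B| ≥ |A ∖ B| — false.
(d) finch: |A| = 6, |A ∩ B| = 3; needs |A ∩ B| ≥ |A ∖ B| — true.
(e) warbler: |A| = 5, |A ∩ B| = 2; needs |A ∩ B| = 2 — true.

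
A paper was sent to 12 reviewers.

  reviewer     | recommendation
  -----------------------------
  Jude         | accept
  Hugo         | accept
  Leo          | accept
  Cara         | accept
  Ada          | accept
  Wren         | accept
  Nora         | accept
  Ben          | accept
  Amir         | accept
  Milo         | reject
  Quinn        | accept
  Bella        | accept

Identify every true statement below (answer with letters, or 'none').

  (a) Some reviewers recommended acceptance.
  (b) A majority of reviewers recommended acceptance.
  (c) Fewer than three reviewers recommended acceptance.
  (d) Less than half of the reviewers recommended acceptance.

|A| = 12, |A ∩ B| = 11, |A ∖ B| = 1.
(a) A ∩ B ≠ ∅ (|A ∩ B| ≥ 1): holds.
(b) |A ∩ B| > |A ∖ B|: holds.
(c) |A ∩ B| < 3: fails.
(d) |A ∩ B| < |A ∖ B|: fails.

(a), (b)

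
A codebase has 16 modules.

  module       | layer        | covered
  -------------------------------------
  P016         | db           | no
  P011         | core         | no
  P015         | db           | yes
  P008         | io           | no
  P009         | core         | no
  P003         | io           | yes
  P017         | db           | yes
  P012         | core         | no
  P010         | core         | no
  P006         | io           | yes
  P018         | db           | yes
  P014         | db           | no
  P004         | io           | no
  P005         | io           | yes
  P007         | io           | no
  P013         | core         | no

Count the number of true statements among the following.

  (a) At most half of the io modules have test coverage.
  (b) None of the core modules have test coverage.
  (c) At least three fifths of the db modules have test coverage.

(a) io: |A| = 6, |A ∩ B| = 3; needs |A ∩ B| ≤ |A ∖ B| — true.
(b) core: |A| = 5, |A ∩ B| = 0; needs A ∩ B = ∅ (|A ∩ B| = 0) — true.
(c) db: |A| = 5, |A ∩ B| = 3; needs |A ∩ B| / |A| ≥ 3/5 — true.

3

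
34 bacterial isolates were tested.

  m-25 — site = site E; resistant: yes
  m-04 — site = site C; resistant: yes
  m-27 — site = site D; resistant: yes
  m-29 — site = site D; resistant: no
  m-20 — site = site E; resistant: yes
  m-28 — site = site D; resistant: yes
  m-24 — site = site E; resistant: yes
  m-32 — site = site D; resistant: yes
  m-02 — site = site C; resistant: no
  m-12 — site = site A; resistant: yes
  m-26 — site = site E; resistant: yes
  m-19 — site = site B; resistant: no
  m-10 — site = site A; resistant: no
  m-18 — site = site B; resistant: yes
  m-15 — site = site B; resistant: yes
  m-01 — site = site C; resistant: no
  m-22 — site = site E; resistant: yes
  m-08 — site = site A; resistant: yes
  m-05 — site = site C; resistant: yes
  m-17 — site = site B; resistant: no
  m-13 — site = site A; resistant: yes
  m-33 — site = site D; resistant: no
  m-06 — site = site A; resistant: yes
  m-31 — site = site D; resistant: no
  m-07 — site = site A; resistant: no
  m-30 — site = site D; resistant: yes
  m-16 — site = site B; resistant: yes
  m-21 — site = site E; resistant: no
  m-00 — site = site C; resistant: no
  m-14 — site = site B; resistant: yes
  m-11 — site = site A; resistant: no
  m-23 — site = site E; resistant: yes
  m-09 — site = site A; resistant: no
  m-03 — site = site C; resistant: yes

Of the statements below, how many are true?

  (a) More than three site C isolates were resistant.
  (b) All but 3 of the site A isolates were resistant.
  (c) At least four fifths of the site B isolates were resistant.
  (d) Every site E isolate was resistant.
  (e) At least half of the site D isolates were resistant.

(a) site C: |A| = 6, |A ∩ B| = 3; needs |A ∩ B| > 3 — false.
(b) site A: |A| = 8, |A ∩ B| = 4; needs |A ∖ B| = 3 — false.
(c) site B: |A| = 6, |A ∩ B| = 4; needs |A ∩ B| / |A| ≥ 4/5 — false.
(d) site E: |A| = 7, |A ∩ B| = 6; needs A ⊆ B, i.e. every element of A is in B (|A ∖ B| = 0) — false.
(e) site D: |A| = 7, |A ∩ B| = 4; needs |A ∩ B| ≥ |A ∖ B| — true.

1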